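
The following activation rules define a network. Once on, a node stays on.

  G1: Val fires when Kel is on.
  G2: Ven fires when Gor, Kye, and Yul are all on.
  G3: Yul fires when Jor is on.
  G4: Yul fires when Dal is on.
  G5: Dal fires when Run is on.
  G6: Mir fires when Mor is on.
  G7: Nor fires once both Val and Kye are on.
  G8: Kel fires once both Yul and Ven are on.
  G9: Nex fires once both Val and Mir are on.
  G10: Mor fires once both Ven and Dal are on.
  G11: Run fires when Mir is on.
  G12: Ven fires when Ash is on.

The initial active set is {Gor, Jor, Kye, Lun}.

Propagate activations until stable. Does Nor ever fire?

Yes

Jor is on, so Yul fires (G3).
Gor, Kye, and Yul are on, so Ven fires (G2).
G8: Yul and Ven on → Kel on.
G1: Kel on → Val on.
G7: Val and Kye on → Nor on.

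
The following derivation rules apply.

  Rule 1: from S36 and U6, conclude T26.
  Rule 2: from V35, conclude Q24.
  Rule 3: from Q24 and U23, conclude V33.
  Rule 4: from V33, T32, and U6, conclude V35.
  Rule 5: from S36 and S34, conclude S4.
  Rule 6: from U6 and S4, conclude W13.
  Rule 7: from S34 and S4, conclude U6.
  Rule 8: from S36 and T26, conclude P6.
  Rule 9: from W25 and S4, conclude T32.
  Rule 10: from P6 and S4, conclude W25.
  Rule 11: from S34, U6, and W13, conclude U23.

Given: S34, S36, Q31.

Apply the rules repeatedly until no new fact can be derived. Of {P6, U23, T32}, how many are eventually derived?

3

From S36 and S34, Rule 5 gives S4.
From S34 and S4, Rule 7 gives U6.
From U6 and S4, Rule 6 gives W13.
S36 and U6 hold, so T26 follows (Rule 1).
From S36 and T26, Rule 8 gives P6.
S34, U6, and W13 hold, so U23 follows (Rule 11).
From P6 and S4, Rule 10 gives W25.
W25 and S4 hold, so T32 follows (Rule 9).
P6: reached.
U23: reached.
T32: reached.
All 3 are reached.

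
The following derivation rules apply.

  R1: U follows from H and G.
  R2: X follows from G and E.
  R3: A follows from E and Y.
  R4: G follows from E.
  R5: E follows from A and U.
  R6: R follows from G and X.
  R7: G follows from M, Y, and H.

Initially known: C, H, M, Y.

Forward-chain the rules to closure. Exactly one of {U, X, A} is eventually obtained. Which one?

M, Y, and H hold, so G follows (R7).
From H and G, R1 gives U.
A would need E and Y (R3), but E is never established. X would need G and E (R2), but E is never established.

U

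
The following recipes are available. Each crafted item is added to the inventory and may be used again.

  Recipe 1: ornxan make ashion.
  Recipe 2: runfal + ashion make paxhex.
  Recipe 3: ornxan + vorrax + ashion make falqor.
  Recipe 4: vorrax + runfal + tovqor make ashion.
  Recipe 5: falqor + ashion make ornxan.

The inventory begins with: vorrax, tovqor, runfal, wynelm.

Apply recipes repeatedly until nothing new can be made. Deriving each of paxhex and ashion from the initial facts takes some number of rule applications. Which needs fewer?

ashion

ashion: Using Recipe 4, vorrax, runfal, and tovqor make ashion. [1 rule application]
paxhex: Using Recipe 4, vorrax, runfal, and tovqor make ashion. Using Recipe 2, runfal and ashion make paxhex. [2 rule applications]
ashion needs fewer.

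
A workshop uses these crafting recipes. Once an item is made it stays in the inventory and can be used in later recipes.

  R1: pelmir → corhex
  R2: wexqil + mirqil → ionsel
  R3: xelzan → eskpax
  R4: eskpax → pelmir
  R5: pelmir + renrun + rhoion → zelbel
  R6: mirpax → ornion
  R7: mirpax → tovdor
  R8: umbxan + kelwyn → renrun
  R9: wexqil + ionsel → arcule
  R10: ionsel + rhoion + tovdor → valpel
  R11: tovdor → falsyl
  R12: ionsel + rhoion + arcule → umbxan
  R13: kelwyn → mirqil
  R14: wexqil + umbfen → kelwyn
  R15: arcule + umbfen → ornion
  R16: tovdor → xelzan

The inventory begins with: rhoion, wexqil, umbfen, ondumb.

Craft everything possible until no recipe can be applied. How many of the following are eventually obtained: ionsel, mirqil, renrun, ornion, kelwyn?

Using R14, wexqil and umbfen make kelwyn.
kelwyn → mirqil (R13).
wexqil + mirqil → ionsel (R2).
wexqil + ionsel → arcule (R9).
Using R12, ionsel, rhoion, and arcule make umbxan.
Using R15, arcule and umbfen make ornion.
umbxan + kelwyn → renrun (R8).
ionsel: reached.
mirqil: reached.
renrun: reached.
ornion: reached.
kelwyn: reached.
All 5 are reached.

5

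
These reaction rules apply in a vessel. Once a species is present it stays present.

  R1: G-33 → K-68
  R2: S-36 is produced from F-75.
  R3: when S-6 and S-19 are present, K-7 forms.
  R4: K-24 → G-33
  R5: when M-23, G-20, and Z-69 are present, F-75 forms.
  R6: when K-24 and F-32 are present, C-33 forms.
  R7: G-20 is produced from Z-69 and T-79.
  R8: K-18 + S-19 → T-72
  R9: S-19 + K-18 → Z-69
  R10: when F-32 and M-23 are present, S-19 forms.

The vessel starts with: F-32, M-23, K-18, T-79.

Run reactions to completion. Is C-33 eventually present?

No

C-33 would need K-24 and F-32 (R6), but K-24 never forms.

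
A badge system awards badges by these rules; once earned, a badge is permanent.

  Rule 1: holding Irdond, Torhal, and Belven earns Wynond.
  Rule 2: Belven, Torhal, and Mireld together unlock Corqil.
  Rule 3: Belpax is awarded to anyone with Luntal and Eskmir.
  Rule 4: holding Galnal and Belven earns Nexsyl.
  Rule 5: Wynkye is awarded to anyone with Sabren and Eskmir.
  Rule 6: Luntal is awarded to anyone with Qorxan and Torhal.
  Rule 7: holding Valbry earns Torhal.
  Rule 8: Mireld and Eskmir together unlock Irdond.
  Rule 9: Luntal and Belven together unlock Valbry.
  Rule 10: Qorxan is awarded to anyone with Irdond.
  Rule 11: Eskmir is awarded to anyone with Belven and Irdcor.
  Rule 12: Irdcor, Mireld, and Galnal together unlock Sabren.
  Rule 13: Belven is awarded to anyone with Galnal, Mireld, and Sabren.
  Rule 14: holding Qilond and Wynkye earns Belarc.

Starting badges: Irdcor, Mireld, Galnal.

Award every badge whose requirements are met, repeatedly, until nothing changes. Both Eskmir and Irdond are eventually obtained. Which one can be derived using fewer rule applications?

Eskmir

Eskmir: With Irdcor, Mireld, and Galnal, Sabren is earned (Rule 12). With Galnal, Mireld, and Sabren, Belven is earned (Rule 13). With Belven and Irdcor, Eskmir is earned (Rule 11). [3 rule applications]
Irdond: With Irdcor, Mireld, and Galnal, Sabren is earned (Rule 12). With Galnal, Mireld, and Sabren, Belven is earned (Rule 13). With Belven and Irdcor, Eskmir is earned (Rule 11). With Mireld and Eskmir, Irdond is earned (Rule 8). [4 rule applications]
Eskmir needs fewer.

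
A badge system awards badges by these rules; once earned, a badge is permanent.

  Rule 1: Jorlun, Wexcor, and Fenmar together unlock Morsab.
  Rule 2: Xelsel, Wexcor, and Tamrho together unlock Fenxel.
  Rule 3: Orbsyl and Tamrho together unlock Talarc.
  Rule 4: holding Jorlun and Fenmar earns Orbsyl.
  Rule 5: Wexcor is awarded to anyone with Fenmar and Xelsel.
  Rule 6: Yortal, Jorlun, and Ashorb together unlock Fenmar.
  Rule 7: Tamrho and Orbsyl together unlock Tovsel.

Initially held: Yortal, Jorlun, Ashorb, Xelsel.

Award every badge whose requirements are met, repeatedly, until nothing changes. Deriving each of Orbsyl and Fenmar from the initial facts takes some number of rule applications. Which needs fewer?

Fenmar: With Yortal, Jorlun, and Ashorb, Fenmar is earned (Rule 6). [1 rule application]
Orbsyl: With Yortal, Jorlun, and Ashorb, Fenmar is earned (Rule 6). With Jorlun and Fenmar, Orbsyl is earned (Rule 4). [2 rule applications]
Fenmar needs fewer.

Fenmar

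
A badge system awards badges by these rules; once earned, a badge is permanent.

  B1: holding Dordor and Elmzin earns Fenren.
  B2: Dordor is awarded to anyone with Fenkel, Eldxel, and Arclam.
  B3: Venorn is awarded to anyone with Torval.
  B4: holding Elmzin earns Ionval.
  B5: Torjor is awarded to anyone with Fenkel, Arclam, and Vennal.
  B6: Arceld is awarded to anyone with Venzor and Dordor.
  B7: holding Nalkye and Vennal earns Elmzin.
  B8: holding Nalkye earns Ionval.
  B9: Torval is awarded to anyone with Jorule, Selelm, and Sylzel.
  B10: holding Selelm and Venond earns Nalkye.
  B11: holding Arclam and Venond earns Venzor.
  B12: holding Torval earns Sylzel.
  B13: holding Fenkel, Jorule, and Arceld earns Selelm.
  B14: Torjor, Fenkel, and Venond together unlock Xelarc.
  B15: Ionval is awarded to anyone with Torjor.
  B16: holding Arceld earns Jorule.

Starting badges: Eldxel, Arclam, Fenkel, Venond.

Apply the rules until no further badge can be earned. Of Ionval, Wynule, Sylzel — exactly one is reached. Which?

With Arclam and Venond, Venzor is earned (B11).
With Fenkel, Eldxel, and Arclam, Dordor is earned (B2).
With Venzor and Dordor, Arceld is earned (B6).
With Arceld, Jorule is earned (B16).
With Fenkel, Jorule, and Arceld, Selelm is earned (B13).
With Selelm and Venond, Nalkye is earned (B10).
With Nalkye, Ionval is earned (B8).
Sylzel would need Torval (B12), but Torval is never earned. No rule produces Wynule, and it is not given.

Ionval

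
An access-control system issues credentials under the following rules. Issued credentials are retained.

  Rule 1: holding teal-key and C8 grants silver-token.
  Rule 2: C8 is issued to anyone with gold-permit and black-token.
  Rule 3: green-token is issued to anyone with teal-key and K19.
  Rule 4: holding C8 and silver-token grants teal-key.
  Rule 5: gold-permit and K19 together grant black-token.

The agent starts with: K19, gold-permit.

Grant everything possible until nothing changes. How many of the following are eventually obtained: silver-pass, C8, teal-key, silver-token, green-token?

Holding gold-permit and K19 grants black-token (Rule 5).
Holding gold-permit and black-token grants C8 (Rule 2).
No rule produces silver-pass, and it is not given.
C8: reached.
teal-key would need C8 and silver-token (Rule 4), but silver-token is never granted.
silver-token would need teal-key and C8 (Rule 1), but teal-key is never granted.
green-token would need teal-key and K19 (Rule 3), but teal-key is never granted.
Reached: C8 — 1 of the 5.

1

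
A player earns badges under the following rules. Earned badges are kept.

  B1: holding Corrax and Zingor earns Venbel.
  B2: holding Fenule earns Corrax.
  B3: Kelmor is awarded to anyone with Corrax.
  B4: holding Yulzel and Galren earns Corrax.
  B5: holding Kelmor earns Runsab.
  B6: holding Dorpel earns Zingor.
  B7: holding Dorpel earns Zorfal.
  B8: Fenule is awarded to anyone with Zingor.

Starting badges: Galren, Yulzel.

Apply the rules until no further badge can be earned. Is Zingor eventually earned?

No

Zingor would need Dorpel (B6), but Dorpel is never earned.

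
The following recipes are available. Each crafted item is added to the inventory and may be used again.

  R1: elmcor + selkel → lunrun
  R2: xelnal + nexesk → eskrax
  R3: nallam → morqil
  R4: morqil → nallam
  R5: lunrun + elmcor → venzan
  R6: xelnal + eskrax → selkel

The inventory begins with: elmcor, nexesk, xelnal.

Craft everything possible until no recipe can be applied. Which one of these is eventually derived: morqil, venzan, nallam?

venzan

Using R2, xelnal and nexesk make eskrax.
xelnal + eskrax → selkel (R6).
Using R1, elmcor and selkel make lunrun.
Using R5, lunrun and elmcor make venzan.
nallam would need morqil (R4), but morqil is never obtained. morqil would need nallam (R3), but nallam is never obtained.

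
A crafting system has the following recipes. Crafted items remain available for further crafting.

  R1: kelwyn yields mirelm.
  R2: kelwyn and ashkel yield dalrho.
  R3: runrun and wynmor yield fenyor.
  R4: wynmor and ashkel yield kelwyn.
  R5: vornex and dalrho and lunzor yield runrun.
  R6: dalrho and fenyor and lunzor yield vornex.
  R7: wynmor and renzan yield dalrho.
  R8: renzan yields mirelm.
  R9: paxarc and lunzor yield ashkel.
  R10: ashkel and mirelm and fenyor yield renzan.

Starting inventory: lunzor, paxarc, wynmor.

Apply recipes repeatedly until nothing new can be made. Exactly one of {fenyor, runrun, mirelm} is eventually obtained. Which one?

paxarc and lunzor → ashkel (R9).
Using R4, wynmor and ashkel make kelwyn.
kelwyn → mirelm (R1).
fenyor would need runrun and wynmor (R3), but runrun is never obtained. runrun would need vornex, dalrho, and lunzor (R5), but vornex is never obtained.

mirelm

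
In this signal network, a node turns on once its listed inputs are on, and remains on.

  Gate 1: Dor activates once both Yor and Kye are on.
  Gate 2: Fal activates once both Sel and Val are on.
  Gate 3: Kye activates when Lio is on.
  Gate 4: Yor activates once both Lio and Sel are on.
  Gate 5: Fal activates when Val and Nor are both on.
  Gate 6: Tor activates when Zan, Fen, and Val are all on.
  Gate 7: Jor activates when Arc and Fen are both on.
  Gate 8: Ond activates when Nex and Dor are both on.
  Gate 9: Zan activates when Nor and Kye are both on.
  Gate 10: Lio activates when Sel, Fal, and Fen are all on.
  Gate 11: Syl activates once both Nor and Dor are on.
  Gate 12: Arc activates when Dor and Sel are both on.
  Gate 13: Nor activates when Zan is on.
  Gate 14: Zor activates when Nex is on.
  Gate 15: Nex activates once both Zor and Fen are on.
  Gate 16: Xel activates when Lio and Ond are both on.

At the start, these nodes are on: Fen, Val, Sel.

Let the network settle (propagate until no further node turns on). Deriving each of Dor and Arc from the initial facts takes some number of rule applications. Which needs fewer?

Dor

Dor: Sel and Val are on, so Fal activates (Gate 2). Sel, Fal, and Fen are on, so Lio activates (Gate 10). Gate 4: Lio and Sel on → Yor on. Lio is on, so Kye activates (Gate 3). Gate 1: Yor and Kye on → Dor on. [5 rule applications]
Arc: Sel and Val are on, so Fal activates (Gate 2). Sel, Fal, and Fen are on, so Lio activates (Gate 10). Lio and Sel are on, so Yor activates (Gate 4). Lio is on, so Kye activates (Gate 3). Yor and Kye are on, so Dor activates (Gate 1). Gate 12: Dor and Sel on → Arc on. [6 rule applications]
Dor needs fewer.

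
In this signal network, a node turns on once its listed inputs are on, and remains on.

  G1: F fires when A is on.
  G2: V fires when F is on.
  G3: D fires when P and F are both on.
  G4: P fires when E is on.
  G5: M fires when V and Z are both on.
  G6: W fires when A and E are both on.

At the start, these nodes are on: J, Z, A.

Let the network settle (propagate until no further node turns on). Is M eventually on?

A is on, so F fires (G1).
G2: F on → V on.
V and Z are on, so M fires (G5).

Yes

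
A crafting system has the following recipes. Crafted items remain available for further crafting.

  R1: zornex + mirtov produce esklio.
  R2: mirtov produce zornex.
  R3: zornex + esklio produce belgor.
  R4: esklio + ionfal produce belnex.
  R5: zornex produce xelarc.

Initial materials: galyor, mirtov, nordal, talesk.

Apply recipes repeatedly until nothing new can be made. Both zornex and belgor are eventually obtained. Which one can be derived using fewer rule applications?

zornex: Using R2, mirtov makes zornex. [1 rule application]
belgor: mirtov → zornex (R2). zornex + mirtov → esklio (R1). Using R3, zornex and esklio make belgor. [3 rule applications]
zornex needs fewer.

zornex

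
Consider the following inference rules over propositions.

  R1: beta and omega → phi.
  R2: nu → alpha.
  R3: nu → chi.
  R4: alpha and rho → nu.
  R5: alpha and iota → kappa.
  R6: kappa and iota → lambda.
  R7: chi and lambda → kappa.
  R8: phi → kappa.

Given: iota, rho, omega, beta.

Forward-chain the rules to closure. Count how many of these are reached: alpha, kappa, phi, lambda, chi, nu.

beta and omega hold, so phi follows (R1).
phi holds, so kappa follows (R8).
From kappa and iota, R6 gives lambda.
alpha would need nu (R2), but nu is never established.
kappa: reached.
phi: reached.
lambda: reached.
chi would need nu (R3), but nu is never established.
nu would need alpha and rho (R4), but alpha is never established.
Reached: kappa, phi, and lambda — 3 of the 6.

3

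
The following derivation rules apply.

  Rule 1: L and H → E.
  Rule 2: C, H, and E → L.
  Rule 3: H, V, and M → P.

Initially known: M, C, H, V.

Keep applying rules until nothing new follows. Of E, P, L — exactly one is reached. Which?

H, V, and M hold, so P follows (Rule 3).
E would need L and H (Rule 1), but L is never established. L would need C, H, and E (Rule 2), but E is never established.

P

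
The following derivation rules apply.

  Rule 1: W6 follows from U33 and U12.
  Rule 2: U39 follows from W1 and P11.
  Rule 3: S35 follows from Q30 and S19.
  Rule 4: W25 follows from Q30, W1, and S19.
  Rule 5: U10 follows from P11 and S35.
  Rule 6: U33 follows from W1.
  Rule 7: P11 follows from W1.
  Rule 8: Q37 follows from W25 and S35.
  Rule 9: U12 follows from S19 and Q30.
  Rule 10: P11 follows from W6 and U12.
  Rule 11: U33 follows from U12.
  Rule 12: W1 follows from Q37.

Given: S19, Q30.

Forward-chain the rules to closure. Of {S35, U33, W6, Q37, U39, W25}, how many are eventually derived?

3

From Q30 and S19, Rule 3 gives S35.
S19 and Q30 hold, so U12 follows (Rule 9).
U12 holds, so U33 follows (Rule 11).
From U33 and U12, Rule 1 gives W6.
S35: reached.
U33: reached.
W6: reached.
Q37 would need W25 and S35 (Rule 8), but W25 is never established.
U39 would need W1 and P11 (Rule 2), but W1 is never established.
W25 would need Q30, W1, and S19 (Rule 4), but W1 is never established.
Reached: S35, U33, and W6 — 3 of the 6.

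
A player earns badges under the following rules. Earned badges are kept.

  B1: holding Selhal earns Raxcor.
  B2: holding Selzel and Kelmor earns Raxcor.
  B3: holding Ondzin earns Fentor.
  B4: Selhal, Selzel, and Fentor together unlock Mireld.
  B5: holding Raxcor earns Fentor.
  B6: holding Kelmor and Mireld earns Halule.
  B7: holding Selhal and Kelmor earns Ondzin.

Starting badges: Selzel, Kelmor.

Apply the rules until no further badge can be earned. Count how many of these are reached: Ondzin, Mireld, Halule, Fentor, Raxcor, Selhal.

With Selzel and Kelmor, Raxcor is earned (B2).
With Raxcor, Fentor is earned (B5).
Ondzin would need Selhal and Kelmor (B7), but Selhal is never earned.
Mireld would need Selhal, Selzel, and Fentor (B4), but Selhal is never earned.
Halule would need Kelmor and Mireld (B6), but Mireld is never earned.
Fentor: reached.
Raxcor: reached.
No rule produces Selhal, and it is not given.
Reached: Fentor and Raxcor — 2 of the 6.

2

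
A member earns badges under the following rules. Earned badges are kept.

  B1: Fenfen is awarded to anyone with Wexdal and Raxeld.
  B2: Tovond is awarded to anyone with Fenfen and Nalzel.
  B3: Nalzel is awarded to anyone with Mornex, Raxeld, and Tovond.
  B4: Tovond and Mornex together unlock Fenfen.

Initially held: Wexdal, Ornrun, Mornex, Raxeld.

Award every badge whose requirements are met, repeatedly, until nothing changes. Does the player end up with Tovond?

Tovond would need Fenfen and Nalzel (B2), but Nalzel is never earned.

No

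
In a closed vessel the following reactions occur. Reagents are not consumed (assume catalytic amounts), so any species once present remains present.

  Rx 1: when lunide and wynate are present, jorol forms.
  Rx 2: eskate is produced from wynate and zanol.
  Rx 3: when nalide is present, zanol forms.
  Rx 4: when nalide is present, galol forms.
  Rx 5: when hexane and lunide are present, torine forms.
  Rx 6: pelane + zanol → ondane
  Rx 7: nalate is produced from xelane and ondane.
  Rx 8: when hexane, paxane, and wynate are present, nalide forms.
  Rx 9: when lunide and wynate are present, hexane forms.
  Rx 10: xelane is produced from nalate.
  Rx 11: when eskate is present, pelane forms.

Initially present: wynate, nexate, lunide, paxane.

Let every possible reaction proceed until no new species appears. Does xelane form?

No

xelane would need nalate (Rx 10), but nalate never forms.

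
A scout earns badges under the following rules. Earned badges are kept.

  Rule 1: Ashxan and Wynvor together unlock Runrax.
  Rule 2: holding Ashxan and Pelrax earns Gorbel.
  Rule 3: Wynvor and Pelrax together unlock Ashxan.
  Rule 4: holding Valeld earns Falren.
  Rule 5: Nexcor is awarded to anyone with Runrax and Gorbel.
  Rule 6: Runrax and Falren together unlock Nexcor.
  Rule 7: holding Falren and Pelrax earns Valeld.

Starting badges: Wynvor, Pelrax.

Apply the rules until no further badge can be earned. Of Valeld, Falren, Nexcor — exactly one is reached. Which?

With Wynvor and Pelrax, Ashxan is earned (Rule 3).
With Ashxan and Pelrax, Gorbel is earned (Rule 2).
With Ashxan and Wynvor, Runrax is earned (Rule 1).
With Runrax and Gorbel, Nexcor is earned (Rule 5).
Valeld would need Falren and Pelrax (Rule 7), but Falren is never earned. Falren would need Valeld (Rule 4), but Valeld is never earned.

Nexcor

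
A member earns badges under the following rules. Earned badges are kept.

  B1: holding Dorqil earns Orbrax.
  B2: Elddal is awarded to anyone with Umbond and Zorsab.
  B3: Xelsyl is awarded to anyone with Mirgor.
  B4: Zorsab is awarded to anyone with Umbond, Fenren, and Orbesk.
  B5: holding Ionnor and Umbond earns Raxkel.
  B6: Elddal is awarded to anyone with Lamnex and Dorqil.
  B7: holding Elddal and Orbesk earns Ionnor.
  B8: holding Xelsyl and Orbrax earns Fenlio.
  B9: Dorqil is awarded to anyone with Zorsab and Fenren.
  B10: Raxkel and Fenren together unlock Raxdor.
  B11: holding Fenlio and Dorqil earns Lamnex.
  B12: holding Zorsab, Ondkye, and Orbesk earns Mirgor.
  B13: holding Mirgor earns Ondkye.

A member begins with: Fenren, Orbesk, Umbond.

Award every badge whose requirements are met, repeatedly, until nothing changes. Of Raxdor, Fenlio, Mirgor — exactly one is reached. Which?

With Umbond, Fenren, and Orbesk, Zorsab is earned (B4).
With Umbond and Zorsab, Elddal is earned (B2).
With Elddal and Orbesk, Ionnor is earned (B7).
With Ionnor and Umbond, Raxkel is earned (B5).
With Raxkel and Fenren, Raxdor is earned (B10).
Fenlio would need Xelsyl and Orbrax (B8), but Xelsyl is never earned. Mirgor would need Zorsab, Ondkye, and Orbesk (B12), but Ondkye is never earned.

Raxdor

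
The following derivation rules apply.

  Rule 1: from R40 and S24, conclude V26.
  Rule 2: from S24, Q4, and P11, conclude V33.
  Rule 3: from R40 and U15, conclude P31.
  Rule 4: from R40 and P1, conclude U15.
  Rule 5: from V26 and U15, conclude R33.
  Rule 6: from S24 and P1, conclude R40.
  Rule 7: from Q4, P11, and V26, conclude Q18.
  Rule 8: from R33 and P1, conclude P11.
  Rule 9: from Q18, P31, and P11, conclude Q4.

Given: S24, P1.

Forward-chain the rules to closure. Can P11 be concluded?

From S24 and P1, Rule 6 gives R40.
From R40 and S24, Rule 1 gives V26.
From R40 and P1, Rule 4 gives U15.
From V26 and U15, Rule 5 gives R33.
R33 and P1 hold, so P11 follows (Rule 8).

Yes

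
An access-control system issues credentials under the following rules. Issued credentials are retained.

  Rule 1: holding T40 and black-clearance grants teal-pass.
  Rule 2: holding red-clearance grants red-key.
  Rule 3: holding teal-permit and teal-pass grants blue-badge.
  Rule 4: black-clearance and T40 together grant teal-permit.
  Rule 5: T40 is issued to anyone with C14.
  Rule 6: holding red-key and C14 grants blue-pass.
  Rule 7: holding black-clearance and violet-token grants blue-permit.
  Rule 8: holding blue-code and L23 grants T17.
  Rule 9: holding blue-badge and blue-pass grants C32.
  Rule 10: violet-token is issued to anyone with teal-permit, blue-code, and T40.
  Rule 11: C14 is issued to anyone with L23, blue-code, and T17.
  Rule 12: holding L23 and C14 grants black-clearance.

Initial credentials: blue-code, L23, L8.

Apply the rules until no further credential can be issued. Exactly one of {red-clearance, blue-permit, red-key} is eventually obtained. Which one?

Holding blue-code and L23 grants T17 (Rule 8).
Holding L23, blue-code, and T17 grants C14 (Rule 11).
Holding C14 grants T40 (Rule 5).
Holding L23 and C14 grants black-clearance (Rule 12).
Holding black-clearance and T40 grants teal-permit (Rule 4).
Holding teal-permit, blue-code, and T40 grants violet-token (Rule 10).
Holding black-clearance and violet-token grants blue-permit (Rule 7).
red-key would need red-clearance (Rule 2), but red-clearance is never granted. No rule produces red-clearance, and it is not given.

blue-permit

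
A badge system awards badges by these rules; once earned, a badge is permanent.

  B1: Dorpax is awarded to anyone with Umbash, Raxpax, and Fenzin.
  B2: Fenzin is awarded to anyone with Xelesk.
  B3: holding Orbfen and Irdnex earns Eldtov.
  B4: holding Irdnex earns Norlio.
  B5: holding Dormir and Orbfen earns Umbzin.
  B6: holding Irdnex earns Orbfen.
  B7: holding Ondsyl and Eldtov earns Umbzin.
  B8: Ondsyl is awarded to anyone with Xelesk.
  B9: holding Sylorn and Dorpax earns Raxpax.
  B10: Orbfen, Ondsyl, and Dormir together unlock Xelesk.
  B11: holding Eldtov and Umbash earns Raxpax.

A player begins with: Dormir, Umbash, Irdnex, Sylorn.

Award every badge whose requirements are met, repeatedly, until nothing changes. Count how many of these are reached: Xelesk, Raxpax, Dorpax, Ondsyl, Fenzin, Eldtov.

2

With Irdnex, Orbfen is earned (B6).
With Orbfen and Irdnex, Eldtov is earned (B3).
With Eldtov and Umbash, Raxpax is earned (B11).
Xelesk would need Orbfen, Ondsyl, and Dormir (B10), but Ondsyl is never earned.
Raxpax: reached.
Dorpax would need Umbash, Raxpax, and Fenzin (B1), but Fenzin is never earned.
Ondsyl would need Xelesk (B8), but Xelesk is never earned.
Fenzin would need Xelesk (B2), but Xelesk is never earned.
Eldtov: reached.
Reached: Raxpax and Eldtov — 2 of the 6.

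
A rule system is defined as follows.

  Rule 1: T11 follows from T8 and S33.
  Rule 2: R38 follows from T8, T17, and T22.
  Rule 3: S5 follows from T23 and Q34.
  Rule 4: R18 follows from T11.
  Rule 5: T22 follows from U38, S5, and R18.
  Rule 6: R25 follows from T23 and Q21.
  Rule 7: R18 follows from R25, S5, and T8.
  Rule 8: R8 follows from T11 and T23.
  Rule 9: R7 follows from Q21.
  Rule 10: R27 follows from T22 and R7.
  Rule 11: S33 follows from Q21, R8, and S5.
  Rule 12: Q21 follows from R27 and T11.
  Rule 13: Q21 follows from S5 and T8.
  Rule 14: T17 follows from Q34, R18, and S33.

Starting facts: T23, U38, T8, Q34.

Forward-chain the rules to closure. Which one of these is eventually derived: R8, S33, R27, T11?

From T23 and Q34, Rule 3 gives S5.
From S5 and T8, Rule 13 gives Q21.
T23 and Q21 hold, so R25 follows (Rule 6).
Q21 holds, so R7 follows (Rule 9).
From R25, S5, and T8, Rule 7 gives R18.
From U38, S5, and R18, Rule 5 gives T22.
T22 and R7 hold, so R27 follows (Rule 10).
S33 would need Q21, R8, and S5 (Rule 11), but R8 is never established. T11 would need T8 and S33 (Rule 1), but S33 is never established. R8 would need T11 and T23 (Rule 8), but T11 is never established.

R27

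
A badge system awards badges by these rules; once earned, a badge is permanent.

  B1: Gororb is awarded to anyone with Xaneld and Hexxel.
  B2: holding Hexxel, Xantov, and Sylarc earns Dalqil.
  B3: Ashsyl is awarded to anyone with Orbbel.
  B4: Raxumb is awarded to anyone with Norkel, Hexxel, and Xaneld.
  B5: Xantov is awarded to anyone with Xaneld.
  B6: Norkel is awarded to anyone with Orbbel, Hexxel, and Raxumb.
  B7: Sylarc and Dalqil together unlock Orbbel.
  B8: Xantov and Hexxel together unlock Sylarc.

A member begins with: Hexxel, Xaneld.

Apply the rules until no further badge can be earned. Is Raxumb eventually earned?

No

Raxumb would need Norkel, Hexxel, and Xaneld (B4), but Norkel is never earned.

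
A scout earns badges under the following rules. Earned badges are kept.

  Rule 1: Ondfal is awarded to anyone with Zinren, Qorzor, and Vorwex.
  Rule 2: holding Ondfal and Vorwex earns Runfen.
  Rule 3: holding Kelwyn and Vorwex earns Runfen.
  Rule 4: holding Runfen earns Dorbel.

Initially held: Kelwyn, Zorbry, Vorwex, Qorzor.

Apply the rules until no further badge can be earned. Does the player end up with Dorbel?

Yes

With Kelwyn and Vorwex, Runfen is earned (Rule 3).
With Runfen, Dorbel is earned (Rule 4).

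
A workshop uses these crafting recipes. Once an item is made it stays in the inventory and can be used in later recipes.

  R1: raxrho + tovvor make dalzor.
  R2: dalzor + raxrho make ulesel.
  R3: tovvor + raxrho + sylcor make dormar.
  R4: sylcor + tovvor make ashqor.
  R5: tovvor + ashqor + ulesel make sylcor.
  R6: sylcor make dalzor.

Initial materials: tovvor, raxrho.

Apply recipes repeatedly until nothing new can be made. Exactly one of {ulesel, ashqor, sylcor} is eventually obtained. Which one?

Using R1, raxrho and tovvor make dalzor.
Using R2, dalzor and raxrho make ulesel.
ashqor would need sylcor and tovvor (R4), but sylcor is never obtained. sylcor would need tovvor, ashqor, and ulesel (R5), but ashqor is never obtained.

ulesel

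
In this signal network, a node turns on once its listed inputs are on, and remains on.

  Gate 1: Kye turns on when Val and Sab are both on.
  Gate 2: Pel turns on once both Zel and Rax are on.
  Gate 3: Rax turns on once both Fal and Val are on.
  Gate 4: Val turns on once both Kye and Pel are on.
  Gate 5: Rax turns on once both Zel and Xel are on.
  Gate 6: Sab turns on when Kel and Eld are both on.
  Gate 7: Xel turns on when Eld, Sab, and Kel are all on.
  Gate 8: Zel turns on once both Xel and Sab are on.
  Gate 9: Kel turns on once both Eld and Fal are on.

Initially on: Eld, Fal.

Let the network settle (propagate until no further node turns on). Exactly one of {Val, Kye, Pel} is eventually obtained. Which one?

Gate 9: Eld and Fal on → Kel on.
Gate 6: Kel and Eld on → Sab on.
Eld, Sab, and Kel are on, so Xel turns on (Gate 7).
Xel and Sab are on, so Zel turns on (Gate 8).
Gate 5: Zel and Xel on → Rax on.
Gate 2: Zel and Rax on → Pel on.
Kye would need Val and Sab (Gate 1), but Val never turns on. Val would need Kye and Pel (Gate 4), but Kye never turns on.

Pel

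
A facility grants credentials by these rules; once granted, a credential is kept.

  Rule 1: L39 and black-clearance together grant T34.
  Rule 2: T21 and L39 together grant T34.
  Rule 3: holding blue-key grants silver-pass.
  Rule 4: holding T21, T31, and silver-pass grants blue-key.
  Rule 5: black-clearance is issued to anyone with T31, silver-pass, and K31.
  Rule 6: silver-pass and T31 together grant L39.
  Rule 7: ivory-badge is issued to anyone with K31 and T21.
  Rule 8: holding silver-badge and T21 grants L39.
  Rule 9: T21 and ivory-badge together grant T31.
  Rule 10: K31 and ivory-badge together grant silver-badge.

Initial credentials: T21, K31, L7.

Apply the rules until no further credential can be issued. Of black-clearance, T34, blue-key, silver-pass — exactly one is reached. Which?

T34

Holding K31 and T21 grants ivory-badge (Rule 7).
Holding K31 and ivory-badge grants silver-badge (Rule 10).
Holding silver-badge and T21 grants L39 (Rule 8).
Holding T21 and L39 grants T34 (Rule 2).
black-clearance would need T31, silver-pass, and K31 (Rule 5), but silver-pass is never granted. blue-key would need T21, T31, and silver-pass (Rule 4), but silver-pass is never granted. silver-pass would need blue-key (Rule 3), but blue-key is never granted.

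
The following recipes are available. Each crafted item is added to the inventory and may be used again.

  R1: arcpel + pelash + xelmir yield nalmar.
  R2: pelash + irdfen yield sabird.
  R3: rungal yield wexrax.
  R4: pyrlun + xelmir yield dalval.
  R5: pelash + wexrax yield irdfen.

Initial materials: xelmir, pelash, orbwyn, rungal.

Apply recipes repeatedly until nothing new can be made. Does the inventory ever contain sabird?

Yes

Using R3, rungal makes wexrax.
pelash + wexrax → irdfen (R5).
pelash + irdfen → sabird (R2).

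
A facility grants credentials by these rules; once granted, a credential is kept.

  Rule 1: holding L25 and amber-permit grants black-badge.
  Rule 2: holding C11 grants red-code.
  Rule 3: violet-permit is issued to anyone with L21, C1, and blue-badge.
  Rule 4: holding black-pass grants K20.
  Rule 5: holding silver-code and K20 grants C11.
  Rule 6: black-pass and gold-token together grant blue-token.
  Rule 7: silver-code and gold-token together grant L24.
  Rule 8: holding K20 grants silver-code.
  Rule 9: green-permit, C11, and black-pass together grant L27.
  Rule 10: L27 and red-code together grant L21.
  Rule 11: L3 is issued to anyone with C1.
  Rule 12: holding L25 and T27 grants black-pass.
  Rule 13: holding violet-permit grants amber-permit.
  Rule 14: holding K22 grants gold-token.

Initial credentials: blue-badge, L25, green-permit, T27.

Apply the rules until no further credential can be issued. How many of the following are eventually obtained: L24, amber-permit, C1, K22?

L24 would need silver-code and gold-token (Rule 7), but gold-token is never granted.
amber-permit would need violet-permit (Rule 13), but violet-permit is never granted.
No rule produces C1, and it is not given.
No rule produces K22, and it is not given.
None of the 4 are reached.

0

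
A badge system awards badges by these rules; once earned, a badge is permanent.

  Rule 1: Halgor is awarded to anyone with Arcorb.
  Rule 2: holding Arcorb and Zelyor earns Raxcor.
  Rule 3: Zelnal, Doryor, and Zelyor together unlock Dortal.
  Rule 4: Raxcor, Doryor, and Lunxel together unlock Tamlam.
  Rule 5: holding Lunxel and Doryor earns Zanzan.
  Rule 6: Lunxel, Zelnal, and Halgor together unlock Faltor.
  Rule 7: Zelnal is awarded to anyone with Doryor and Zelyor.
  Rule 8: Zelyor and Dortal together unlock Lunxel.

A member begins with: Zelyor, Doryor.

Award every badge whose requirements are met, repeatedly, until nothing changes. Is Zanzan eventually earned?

With Doryor and Zelyor, Zelnal is earned (Rule 7).
With Zelnal, Doryor, and Zelyor, Dortal is earned (Rule 3).
With Zelyor and Dortal, Lunxel is earned (Rule 8).
With Lunxel and Doryor, Zanzan is earned (Rule 5).

Yes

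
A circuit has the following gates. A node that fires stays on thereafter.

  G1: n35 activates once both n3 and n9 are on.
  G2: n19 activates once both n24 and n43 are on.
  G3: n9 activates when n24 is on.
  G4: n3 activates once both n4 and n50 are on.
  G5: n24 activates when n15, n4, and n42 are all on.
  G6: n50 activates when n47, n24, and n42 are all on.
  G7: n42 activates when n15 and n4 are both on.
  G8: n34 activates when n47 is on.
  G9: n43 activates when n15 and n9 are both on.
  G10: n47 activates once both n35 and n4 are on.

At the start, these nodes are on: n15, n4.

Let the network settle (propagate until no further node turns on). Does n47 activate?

n47 would need n35 and n4 (G10), but n35 never turns on.

No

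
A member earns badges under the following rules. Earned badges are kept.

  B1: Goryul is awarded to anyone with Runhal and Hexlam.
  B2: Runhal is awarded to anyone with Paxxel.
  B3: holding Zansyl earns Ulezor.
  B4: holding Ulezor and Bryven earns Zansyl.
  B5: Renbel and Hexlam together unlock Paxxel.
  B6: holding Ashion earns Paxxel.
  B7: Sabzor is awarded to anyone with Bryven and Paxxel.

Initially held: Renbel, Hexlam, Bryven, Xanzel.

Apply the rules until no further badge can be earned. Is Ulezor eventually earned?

No

Ulezor would need Zansyl (B3), but Zansyl is never earned.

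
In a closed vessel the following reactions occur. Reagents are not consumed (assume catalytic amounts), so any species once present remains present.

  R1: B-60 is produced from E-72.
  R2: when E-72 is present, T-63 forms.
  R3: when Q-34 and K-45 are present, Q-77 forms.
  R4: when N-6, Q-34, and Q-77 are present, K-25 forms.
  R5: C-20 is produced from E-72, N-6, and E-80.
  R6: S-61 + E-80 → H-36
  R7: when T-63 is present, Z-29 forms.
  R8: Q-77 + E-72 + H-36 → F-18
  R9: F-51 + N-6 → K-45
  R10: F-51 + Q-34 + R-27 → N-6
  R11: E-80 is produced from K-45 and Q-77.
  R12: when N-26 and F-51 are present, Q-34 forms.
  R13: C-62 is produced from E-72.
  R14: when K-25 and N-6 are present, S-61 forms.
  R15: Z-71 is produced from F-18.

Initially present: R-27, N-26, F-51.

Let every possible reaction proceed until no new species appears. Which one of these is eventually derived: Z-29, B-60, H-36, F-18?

H-36

N-26 and F-51 present → Q-34 forms (R12).
F-51, Q-34, and R-27 present → N-6 forms (R10).
F-51 and N-6 present → K-45 forms (R9).
Q-34 and K-45 present → Q-77 forms (R3).
N-6, Q-34, and Q-77 present → K-25 forms (R4).
K-45 and Q-77 present → E-80 forms (R11).
K-25 and N-6 present → S-61 forms (R14).
S-61 and E-80 present → H-36 forms (R6).
F-18 would need Q-77, E-72, and H-36 (R8), but E-72 never forms. Z-29 would need T-63 (R7), but T-63 never forms. B-60 would need E-72 (R1), but E-72 never forms.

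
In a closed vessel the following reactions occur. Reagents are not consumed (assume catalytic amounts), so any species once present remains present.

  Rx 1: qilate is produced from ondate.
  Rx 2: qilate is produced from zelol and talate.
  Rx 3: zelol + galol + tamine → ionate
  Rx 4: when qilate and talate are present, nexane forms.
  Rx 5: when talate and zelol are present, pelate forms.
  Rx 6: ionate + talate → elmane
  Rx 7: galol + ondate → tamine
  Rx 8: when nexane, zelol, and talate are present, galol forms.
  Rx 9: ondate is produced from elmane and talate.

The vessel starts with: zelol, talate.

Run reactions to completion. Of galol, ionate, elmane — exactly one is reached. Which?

zelol and talate present → qilate forms (Rx 2).
qilate and talate present → nexane forms (Rx 4).
nexane, zelol, and talate present → galol forms (Rx 8).
elmane would need ionate and talate (Rx 6), but ionate never forms. ionate would need zelol, galol, and tamine (Rx 3), but tamine never forms.

galol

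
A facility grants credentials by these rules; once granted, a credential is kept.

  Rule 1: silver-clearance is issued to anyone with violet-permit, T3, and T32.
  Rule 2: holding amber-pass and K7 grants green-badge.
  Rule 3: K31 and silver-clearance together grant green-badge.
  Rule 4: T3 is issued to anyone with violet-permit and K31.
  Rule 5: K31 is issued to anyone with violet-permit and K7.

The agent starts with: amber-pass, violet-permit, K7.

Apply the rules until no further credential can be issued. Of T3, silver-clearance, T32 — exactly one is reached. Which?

T3

Holding violet-permit and K7 grants K31 (Rule 5).
Holding violet-permit and K31 grants T3 (Rule 4).
No rule produces T32, and it is not given. silver-clearance would need violet-permit, T3, and T32 (Rule 1), but T32 is never granted.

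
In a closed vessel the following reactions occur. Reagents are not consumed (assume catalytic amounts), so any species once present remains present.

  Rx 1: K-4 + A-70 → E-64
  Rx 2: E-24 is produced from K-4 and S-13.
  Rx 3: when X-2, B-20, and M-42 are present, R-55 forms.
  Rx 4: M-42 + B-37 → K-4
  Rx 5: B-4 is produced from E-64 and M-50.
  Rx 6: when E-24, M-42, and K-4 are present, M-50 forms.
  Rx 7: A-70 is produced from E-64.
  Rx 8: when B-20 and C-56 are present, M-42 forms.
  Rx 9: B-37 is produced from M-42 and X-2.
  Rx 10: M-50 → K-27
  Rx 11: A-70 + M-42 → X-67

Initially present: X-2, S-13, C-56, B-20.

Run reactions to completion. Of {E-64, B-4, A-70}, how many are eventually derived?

0

E-64 would need K-4 and A-70 (Rx 1), but A-70 never forms.
B-4 would need E-64 and M-50 (Rx 5), but E-64 never forms.
A-70 would need E-64 (Rx 7), but E-64 never forms.
None of the 3 are reached.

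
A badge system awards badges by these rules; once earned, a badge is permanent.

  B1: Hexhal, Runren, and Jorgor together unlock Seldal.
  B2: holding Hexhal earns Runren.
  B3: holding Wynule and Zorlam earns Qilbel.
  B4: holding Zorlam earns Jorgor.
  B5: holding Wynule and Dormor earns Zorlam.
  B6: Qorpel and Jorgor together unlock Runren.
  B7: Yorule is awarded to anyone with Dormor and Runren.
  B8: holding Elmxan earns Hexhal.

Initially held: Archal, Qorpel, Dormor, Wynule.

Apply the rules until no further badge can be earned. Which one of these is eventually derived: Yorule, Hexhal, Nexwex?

With Wynule and Dormor, Zorlam is earned (B5).
With Zorlam, Jorgor is earned (B4).
With Qorpel and Jorgor, Runren is earned (B6).
With Dormor and Runren, Yorule is earned (B7).
No rule produces Nexwex, and it is not given. Hexhal would need Elmxan (B8), but Elmxan is never earned.

Yorule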